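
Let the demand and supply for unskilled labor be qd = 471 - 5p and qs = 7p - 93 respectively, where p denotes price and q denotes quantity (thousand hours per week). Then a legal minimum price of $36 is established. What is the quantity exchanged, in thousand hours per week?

236

In a free market, 471 - 5p = 7p - 93 gives the equilibrium p* = 47, q* = 236.
The floor of 36 is below the equilibrium price 47, so it is not binding; the market clears at p* = 47, q* = 236.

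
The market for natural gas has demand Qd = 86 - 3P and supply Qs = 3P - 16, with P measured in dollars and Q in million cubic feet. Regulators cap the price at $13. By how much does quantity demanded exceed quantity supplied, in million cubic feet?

24

Equilibrium: 86 - 3P = 3P - 16, so 102 = 6P and P* = 17, Q* = 35.
Because the ceiling (13) lies below the market-clearing price, it is binding.
At P = 13: Qd = 86 - 3·13 = 47 and Qs = 3·13 - 16 = 23.
Shortage = Qd - Qs = 47 - 23 = 24.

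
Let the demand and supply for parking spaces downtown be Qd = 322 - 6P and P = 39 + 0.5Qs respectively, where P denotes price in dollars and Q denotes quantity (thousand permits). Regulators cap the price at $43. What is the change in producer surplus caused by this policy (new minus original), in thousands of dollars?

-105

Rearranging supply gives Qs = 2P - 78. Setting quantity demanded equal to quantity supplied, 322 - 6P = 2P - 78, gives P* = 50 and Q* = 22.
Because the ceiling (43) lies below the market-clearing price, it is binding.
At P = 43: Qd = 322 - 6·43 = 64 and Qs = 2·43 - 78 = 8.
Producer surplus without the control is ½ · (50 - 39) · 22 = 121.
With the ceiling, producers sell 8 units at 43, so PS = ½ · (43 - 39) · 8 = 16.
Change in producer surplus = 16 - 121 = -105.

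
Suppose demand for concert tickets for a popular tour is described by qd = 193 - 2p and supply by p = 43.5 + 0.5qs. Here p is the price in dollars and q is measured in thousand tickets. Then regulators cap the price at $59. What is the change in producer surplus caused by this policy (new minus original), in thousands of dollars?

-462

Rearranging supply gives qs = 2p - 87. Equilibrium: 193 - 2p = 2p - 87, so 280 = 4p and p* = 70, q* = 53.
Because the ceiling (59) lies below the market-clearing price, it is binding.
At p = 59: qd = 193 - 2·59 = 75 and qs = 2·59 - 87 = 31.
Producer surplus without the control is ½ · (70 - 43.5) · 53 = 702.25.
With the ceiling, producers sell 31 units at 59, so PS = ½ · (59 - 43.5) · 31 = 240.25.
Change in producer surplus = 240.25 - 702.25 = -462.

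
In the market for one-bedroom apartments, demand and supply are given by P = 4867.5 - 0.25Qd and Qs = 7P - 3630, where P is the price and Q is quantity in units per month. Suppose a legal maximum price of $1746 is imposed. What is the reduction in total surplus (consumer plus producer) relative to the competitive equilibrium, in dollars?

Rearranging demand gives Qd = 19470 - 4P. In a free market, 19470 - 4P = 7P - 3630 gives the equilibrium P* = 2100, Q* = 11070.
Since 1746 < 2100, the ceiling is binding.
At P = 1746: Qd = 19470 - 4·1746 = 12486 and Qs = 7·1746 - 3630 = 8592.
Quantity traded falls to 8592. At Q = 8592 the demand price is (19470 - 8592)/4 = 2719.5 and the supply price is (3630 + 8592)/7 = 1746.
Deadweight loss = ½ · (2719.5 - 1746) · (11070 - 8592) = ½ · 973.5 · 2478 = 1206166.5.

1206166.5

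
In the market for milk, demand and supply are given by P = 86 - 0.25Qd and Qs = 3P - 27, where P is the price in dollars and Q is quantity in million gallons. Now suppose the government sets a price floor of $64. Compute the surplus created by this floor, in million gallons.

77

Rearranging demand gives Qd = 344 - 4P. Setting quantity demanded equal to quantity supplied, 344 - 4P = 3P - 27, gives P* = 53 and Q* = 132.
The floor of 64 is above the equilibrium price 53, so it binds.
At P = 64: Qd = 344 - 4·64 = 88 and Qs = 3·64 - 27 = 165.
Surplus = Qs - Qd = 165 - 88 = 77.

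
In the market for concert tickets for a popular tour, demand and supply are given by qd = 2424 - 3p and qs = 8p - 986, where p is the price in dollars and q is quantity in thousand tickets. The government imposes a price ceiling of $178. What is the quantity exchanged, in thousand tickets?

438

In a free market, 2424 - 3p = 8p - 986 gives the equilibrium p* = 310, q* = 1494.
Since 178 < 310, the ceiling is binding.
At p = 178: qd = 2424 - 3·178 = 1890 and qs = 8·178 - 986 = 438.
The quantity actually transacted is the short side, supply: 438.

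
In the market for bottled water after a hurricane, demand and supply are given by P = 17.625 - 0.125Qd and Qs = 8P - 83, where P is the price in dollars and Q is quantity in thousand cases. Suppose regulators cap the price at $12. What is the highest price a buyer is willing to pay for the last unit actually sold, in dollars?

16

Rearranging demand gives Qd = 141 - 8P. Setting quantity demanded equal to quantity supplied, 141 - 8P = 8P - 83, gives P* = 14 and Q* = 29.
The ceiling of 12 is below the equilibrium price 14, so it binds.
At P = 12: Qd = 141 - 8·12 = 45 and Qs = 8·12 - 83 = 13.
Only 13 units reach the market. On the demand curve, the marginal buyer's willingness to pay at Q = 13 is (141 - 13)/8 = 16.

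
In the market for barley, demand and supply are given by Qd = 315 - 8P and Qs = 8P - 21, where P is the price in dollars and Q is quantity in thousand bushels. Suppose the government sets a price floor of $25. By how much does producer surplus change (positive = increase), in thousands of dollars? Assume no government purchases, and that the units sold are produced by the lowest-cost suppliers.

396

Without the control the market clears where 315 - 8P = 8P - 21, i.e. P* = 21 and Q* = 147.
Since 25 > 21, the floor is binding.
At P = 25: Qd = 315 - 8·25 = 115 and Qs = 8·25 - 21 = 179.
Producer surplus without the control is ½ · (21 - 2.625) · 147 = 1350.5625.
With the floor, 115 units are sold at 25. The supply price at Q = 115 is 17, so PS = ½ · [(25 - 2.625) + (25 - 17)] · 115 = 1746.5625.
Change in producer surplus = 1746.5625 - 1350.5625 = 396.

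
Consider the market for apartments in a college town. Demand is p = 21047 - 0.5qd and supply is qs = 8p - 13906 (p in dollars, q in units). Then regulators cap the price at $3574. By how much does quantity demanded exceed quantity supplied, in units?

Rearranging demand gives qd = 42094 - 2p. Equilibrium: 42094 - 2p = 8p - 13906, so 56000 = 10p and p* = 5600, q* = 30894.
Because the ceiling (3574) lies below the market-clearing price, it is binding.
At p = 3574: qd = 42094 - 2·3574 = 34946 and qs = 8·3574 - 13906 = 14686.
Shortage = qd - qs = 34946 - 14686 = 20260.

20260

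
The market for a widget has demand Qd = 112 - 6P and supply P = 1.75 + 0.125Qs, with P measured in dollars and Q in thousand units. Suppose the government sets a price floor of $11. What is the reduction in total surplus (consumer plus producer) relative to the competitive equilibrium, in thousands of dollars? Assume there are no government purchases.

Rearranging supply gives Qs = 8P - 14. Setting quantity demanded equal to quantity supplied, 112 - 6P = 8P - 14, gives P* = 9 and Q* = 58.
The floor of 11 is above the equilibrium price 9, so it binds.
At P = 11: Qd = 112 - 6·11 = 46 and Qs = 8·11 - 14 = 74.
Quantity traded falls to 46. At Q = 46 the demand price is (112 - 46)/6 = 11 and the supply price is (14 + 46)/8 = 7.5.
Deadweight loss = ½ · (11 - 7.5) · (58 - 46) = ½ · 3.5 · 12 = 21.

21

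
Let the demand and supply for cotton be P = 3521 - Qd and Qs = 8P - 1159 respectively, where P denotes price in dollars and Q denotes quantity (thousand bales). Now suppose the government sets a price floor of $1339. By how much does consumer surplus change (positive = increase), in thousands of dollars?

-2122438.5

Rearranging demand gives Qd = 3521 - P. In a free market, 3521 - P = 8P - 1159 gives the equilibrium P* = 520, Q* = 3001.
Since 1339 > 520, the floor is binding.
At P = 1339: Qd = 3521 - 1339 = 2182 and Qs = 8·1339 - 1159 = 9553.
Consumer surplus without the control is ½ · (3521 - 520) · 3001 = 4503000.5.
With the floor, consumers buy 2182 units at 1339, so CS = ½ · (3521 - 1339) · 2182 = 2380562.
Change in consumer surplus = 2380562 - 4503000.5 = -2122438.5.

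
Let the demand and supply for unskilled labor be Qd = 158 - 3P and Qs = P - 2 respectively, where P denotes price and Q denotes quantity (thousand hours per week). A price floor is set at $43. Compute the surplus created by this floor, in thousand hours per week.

Setting quantity demanded equal to quantity supplied, 158 - 3P = P - 2, gives P* = 40 and Q* = 38.
The floor of 43 is above the equilibrium price 40, so it binds.
At P = 43: Qd = 158 - 3·43 = 29 and Qs = 43 - 2 = 41.
Surplus = Qs - Qd = 41 - 29 = 12.

12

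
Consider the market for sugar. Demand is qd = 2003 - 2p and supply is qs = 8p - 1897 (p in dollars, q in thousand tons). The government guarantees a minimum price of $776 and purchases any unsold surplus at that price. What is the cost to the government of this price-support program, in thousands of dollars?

2995360

Equilibrium: 2003 - 2p = 8p - 1897, so 3900 = 10p and p* = 390, q* = 1223.
Because the floor (776) lies above the market-clearing price, it is binding.
At p = 776: qd = 2003 - 2·776 = 451 and qs = 8·776 - 1897 = 4311.
Surplus = qs - qd = 3860.
Government expenditure = surplus × support price = 3860 × 776 = 2995360.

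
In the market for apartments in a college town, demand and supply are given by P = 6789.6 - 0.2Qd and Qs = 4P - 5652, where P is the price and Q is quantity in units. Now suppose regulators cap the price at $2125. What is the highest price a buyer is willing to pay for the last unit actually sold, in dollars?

Rearranging demand gives Qd = 33948 - 5P. In a free market, 33948 - 5P = 4P - 5652 gives the equilibrium P* = 4400, Q* = 11948.
The ceiling of 2125 is below the equilibrium price 4400, so it binds.
At P = 2125: Qd = 33948 - 5·2125 = 23323 and Qs = 4·2125 - 5652 = 2848.
Only 2848 units reach the market. On the demand curve, the marginal buyer's willingness to pay at Q = 2848 is (33948 - 2848)/5 = 6220.

6220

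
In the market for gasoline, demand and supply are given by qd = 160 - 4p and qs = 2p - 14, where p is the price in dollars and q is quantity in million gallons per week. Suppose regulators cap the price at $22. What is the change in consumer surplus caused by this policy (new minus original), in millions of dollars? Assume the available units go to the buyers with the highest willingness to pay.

185.5

In a free market, 160 - 4p = 2p - 14 gives the equilibrium p* = 29, q* = 44.
The ceiling of 22 is below the equilibrium price 29, so it binds.
At p = 22: qd = 160 - 4·22 = 72 and qs = 2·22 - 14 = 30.
Consumer surplus without the control is ½ · (40 - 29) · 44 = 242.
With the ceiling, 30 units are sold at 22 (assume they go to the highest-value buyers). The demand price at q = 30 is 32.5, so CS = ½ · [(40 - 22) + (32.5 - 22)] · 30 = 427.5.
Change in consumer surplus = 427.5 - 242 = 185.5.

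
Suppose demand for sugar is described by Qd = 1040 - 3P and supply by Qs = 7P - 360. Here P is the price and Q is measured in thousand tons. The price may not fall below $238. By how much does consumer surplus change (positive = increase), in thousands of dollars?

Equilibrium: 1040 - 3P = 7P - 360, so 1400 = 10P and P* = 140, Q* = 620.
Since 238 > 140, the floor is binding.
At P = 238: Qd = 1040 - 3·238 = 326 and Qs = 7·238 - 360 = 1306.
Consumer surplus without the control is ½ · (1040/3 - 140) · 620 = 192200/3.
With the floor, consumers buy 326 units at 238, so CS = ½ · (1040/3 - 238) · 326 = 53138/3.
Change in consumer surplus = 53138/3 - 192200/3 = -46354.

-46354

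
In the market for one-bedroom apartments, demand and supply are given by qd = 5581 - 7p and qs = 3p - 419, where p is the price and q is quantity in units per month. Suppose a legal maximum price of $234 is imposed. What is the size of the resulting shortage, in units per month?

3660

Equilibrium: 5581 - 7p = 3p - 419, so 6000 = 10p and p* = 600, q* = 1381.
Since 234 < 600, the ceiling is binding.
At p = 234: qd = 5581 - 7·234 = 3943 and qs = 3·234 - 419 = 283.
Shortage = qd - qs = 3943 - 283 = 3660.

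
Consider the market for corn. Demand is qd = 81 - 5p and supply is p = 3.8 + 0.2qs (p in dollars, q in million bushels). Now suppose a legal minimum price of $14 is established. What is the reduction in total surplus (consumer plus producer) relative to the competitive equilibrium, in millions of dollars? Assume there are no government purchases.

Rearranging supply gives qs = 5p - 19. In a free market, 81 - 5p = 5p - 19 gives the equilibrium p* = 10, q* = 31.
The floor of 14 is above the equilibrium price 10, so it binds.
At p = 14: qd = 81 - 5·14 = 11 and qs = 5·14 - 19 = 51.
Quantity traded falls to 11. At q = 11 the demand price is (81 - 11)/5 = 14 and the supply price is (19 + 11)/5 = 6.
Deadweight loss = ½ · (14 - 6) · (31 - 11) = ½ · 8 · 20 = 80.

80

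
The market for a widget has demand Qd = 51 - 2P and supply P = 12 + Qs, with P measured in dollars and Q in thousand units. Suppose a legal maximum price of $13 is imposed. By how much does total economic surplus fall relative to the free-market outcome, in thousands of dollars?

Rearranging supply gives Qs = P - 12. Setting quantity demanded equal to quantity supplied, 51 - 2P = P - 12, gives P* = 21 and Q* = 9.
Since 13 < 21, the ceiling is binding.
At P = 13: Qd = 51 - 2·13 = 25 and Qs = 13 - 12 = 1.
Quantity traded falls to 1. At Q = 1 the demand price is (51 - 1)/2 = 25 and the supply price is 12 + 1 = 13.
Deadweight loss = ½ · (25 - 13) · (9 - 1) = ½ · 12 · 8 = 48.

48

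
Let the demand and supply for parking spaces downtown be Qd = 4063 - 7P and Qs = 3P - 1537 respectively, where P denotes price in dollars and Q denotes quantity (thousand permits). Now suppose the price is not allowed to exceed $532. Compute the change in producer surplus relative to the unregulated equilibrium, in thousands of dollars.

-2828

Without the control the market clears where 4063 - 7P = 3P - 1537, i.e. P* = 560 and Q* = 143.
The ceiling of 532 is below the equilibrium price 560, so it binds.
At P = 532: Qd = 4063 - 7·532 = 339 and Qs = 3·532 - 1537 = 59.
Producer surplus without the control is ½ · (560 - 1537/3) · 143 = 20449/6.
With the ceiling, producers sell 59 units at 532, so PS = ½ · (532 - 1537/3) · 59 = 3481/6.
Change in producer surplus = 3481/6 - 20449/6 = -2828.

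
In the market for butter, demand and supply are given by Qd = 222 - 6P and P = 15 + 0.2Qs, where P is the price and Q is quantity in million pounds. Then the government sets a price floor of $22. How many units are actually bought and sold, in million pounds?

60

Rearranging supply gives Qs = 5P - 75. Without the control the market clears where 222 - 6P = 5P - 75, i.e. P* = 27 and Q* = 60.
Since 22 is below P* = 27, the floor does not bind and the free-market outcome prevails.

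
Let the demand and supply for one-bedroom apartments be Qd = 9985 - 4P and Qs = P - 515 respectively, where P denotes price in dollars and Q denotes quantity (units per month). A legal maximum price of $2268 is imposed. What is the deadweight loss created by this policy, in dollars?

0

Equilibrium: 9985 - 4P = P - 515, so 10500 = 5P and P* = 2100, Q* = 1585.
The ceiling of 2268 is above the equilibrium price 2100, so it is not binding; the market clears at P* = 2100, Q* = 1585.
Since the control does not bind, no trades are prevented and deadweight loss is zero.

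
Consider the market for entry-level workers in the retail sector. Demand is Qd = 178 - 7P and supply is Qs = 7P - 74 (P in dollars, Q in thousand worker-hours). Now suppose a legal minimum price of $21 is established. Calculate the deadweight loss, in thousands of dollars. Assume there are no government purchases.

Equilibrium: 178 - 7P = 7P - 74, so 252 = 14P and P* = 18, Q* = 52.
Because the floor (21) lies above the market-clearing price, it is binding.
At P = 21: Qd = 178 - 7·21 = 31 and Qs = 7·21 - 74 = 73.
Quantity traded falls to 31. At Q = 31 the demand price is (178 - 31)/7 = 21 and the supply price is (74 + 31)/7 = 15.
Deadweight loss = ½ · (21 - 15) · (52 - 31) = ½ · 6 · 21 = 63.

63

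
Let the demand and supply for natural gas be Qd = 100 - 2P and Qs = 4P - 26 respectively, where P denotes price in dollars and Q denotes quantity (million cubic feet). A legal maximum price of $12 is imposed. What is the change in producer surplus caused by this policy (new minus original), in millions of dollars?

Equilibrium: 100 - 2P = 4P - 26, so 126 = 6P and P* = 21, Q* = 58.
The ceiling of 12 is below the equilibrium price 21, so it binds.
At P = 12: Qd = 100 - 2·12 = 76 and Qs = 4·12 - 26 = 22.
Producer surplus without the control is ½ · (21 - 6.5) · 58 = 420.5.
With the ceiling, producers sell 22 units at 12, so PS = ½ · (12 - 6.5) · 22 = 60.5.
Change in producer surplus = 60.5 - 420.5 = -360.

-360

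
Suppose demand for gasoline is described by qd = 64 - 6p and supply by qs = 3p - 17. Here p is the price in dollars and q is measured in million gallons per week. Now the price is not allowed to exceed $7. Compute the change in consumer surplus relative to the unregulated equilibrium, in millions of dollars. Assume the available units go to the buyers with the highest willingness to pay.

Without the control the market clears where 64 - 6p = 3p - 17, i.e. p* = 9 and q* = 10.
The ceiling of 7 is below the equilibrium price 9, so it binds.
At p = 7: qd = 64 - 6·7 = 22 and qs = 3·7 - 17 = 4.
Consumer surplus without the control is ½ · (32/3 - 9) · 10 = 25/3.
With the ceiling, 4 units are sold at 7 (assume they go to the highest-value buyers). The demand price at q = 4 is 10, so CS = ½ · [(32/3 - 7) + (10 - 7)] · 4 = 40/3.
Change in consumer surplus = 40/3 - 25/3 = 5.

5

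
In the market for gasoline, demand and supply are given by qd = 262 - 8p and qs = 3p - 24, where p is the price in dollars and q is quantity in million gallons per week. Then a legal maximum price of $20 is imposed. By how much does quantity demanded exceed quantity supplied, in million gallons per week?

66

Without the control the market clears where 262 - 8p = 3p - 24, i.e. p* = 26 and q* = 54.
The ceiling of 20 is below the equilibrium price 26, so it binds.
At p = 20: qd = 262 - 8·20 = 102 and qs = 3·20 - 24 = 36.
Shortage = qd - qs = 102 - 36 = 66.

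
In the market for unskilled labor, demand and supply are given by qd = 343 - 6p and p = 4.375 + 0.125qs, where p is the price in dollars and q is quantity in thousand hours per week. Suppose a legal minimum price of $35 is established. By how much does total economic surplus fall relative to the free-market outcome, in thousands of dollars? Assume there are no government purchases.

Rearranging supply gives qs = 8p - 35. Without the control the market clears where 343 - 6p = 8p - 35, i.e. p* = 27 and q* = 181.
The floor of 35 is above the equilibrium price 27, so it binds.
At p = 35: qd = 343 - 6·35 = 133 and qs = 8·35 - 35 = 245.
Quantity traded falls to 133. At q = 133 the demand price is (343 - 133)/6 = 35 and the supply price is (35 + 133)/8 = 21.
Deadweight loss = ½ · (35 - 21) · (181 - 133) = ½ · 14 · 48 = 336.

336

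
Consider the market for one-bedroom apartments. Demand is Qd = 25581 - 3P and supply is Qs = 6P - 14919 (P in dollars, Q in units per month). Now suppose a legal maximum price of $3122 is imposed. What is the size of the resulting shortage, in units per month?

12402

Without the control the market clears where 25581 - 3P = 6P - 14919, i.e. P* = 4500 and Q* = 12081.
Since 3122 < 4500, the ceiling is binding.
At P = 3122: Qd = 25581 - 3·3122 = 16215 and Qs = 6·3122 - 14919 = 3813.
Shortage = Qd - Qs = 16215 - 3813 = 12402.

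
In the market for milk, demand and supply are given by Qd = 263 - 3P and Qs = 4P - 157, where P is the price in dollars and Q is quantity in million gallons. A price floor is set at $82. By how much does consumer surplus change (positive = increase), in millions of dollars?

-1100

In a free market, 263 - 3P = 4P - 157 gives the equilibrium P* = 60, Q* = 83.
Since 82 > 60, the floor is binding.
At P = 82: Qd = 263 - 3·82 = 17 and Qs = 4·82 - 157 = 171.
Consumer surplus without the control is ½ · (263/3 - 60) · 83 = 6889/6.
With the floor, consumers buy 17 units at 82, so CS = ½ · (263/3 - 82) · 17 = 289/6.
Change in consumer surplus = 289/6 - 6889/6 = -1100.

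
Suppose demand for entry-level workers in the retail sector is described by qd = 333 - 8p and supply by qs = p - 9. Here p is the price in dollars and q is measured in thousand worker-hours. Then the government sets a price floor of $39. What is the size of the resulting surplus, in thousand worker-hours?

9

In a free market, 333 - 8p = p - 9 gives the equilibrium p* = 38, q* = 29.
Since 39 > 38, the floor is binding.
At p = 39: qd = 333 - 8·39 = 21 and qs = 39 - 9 = 30.
Surplus = qs - qd = 30 - 21 = 9.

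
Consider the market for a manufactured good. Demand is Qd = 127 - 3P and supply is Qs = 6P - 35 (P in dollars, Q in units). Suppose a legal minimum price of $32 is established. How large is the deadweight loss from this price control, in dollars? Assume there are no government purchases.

441

In a free market, 127 - 3P = 6P - 35 gives the equilibrium P* = 18, Q* = 73.
The floor of 32 is above the equilibrium price 18, so it binds.
At P = 32: Qd = 127 - 3·32 = 31 and Qs = 6·32 - 35 = 157.
Quantity traded falls to 31. At Q = 31 the demand price is (127 - 31)/3 = 32 and the supply price is (35 + 31)/6 = 11.
Deadweight loss = ½ · (32 - 11) · (73 - 31) = ½ · 21 · 42 = 441.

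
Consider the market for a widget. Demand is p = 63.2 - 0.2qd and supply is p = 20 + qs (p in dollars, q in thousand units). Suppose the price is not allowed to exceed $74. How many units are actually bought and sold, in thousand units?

Rearranging demand gives qd = 316 - 5p; rearranging supply gives qs = p - 20. Setting quantity demanded equal to quantity supplied, 316 - 5p = p - 20, gives p* = 56 and q* = 36.
Since 74 is above p* = 56, the ceiling does not bind and the free-market outcome prevails.

36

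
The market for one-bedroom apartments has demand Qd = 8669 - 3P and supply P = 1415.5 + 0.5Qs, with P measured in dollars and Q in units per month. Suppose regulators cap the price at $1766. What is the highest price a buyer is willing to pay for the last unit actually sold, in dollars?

Rearranging supply gives Qs = 2P - 2831. Equilibrium: 8669 - 3P = 2P - 2831, so 11500 = 5P and P* = 2300, Q* = 1769.
The ceiling of 1766 is below the equilibrium price 2300, so it binds.
At P = 1766: Qd = 8669 - 3·1766 = 3371 and Qs = 2·1766 - 2831 = 701.
Only 701 units reach the market. On the demand curve, the marginal buyer's willingness to pay at Q = 701 is (8669 - 701)/3 = 2656.

2656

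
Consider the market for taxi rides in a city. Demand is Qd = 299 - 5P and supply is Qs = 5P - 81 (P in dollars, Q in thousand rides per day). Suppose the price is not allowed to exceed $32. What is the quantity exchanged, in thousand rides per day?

79

Equilibrium: 299 - 5P = 5P - 81, so 380 = 10P and P* = 38, Q* = 109.
The ceiling of 32 is below the equilibrium price 38, so it binds.
At P = 32: Qd = 299 - 5·32 = 139 and Qs = 5·32 - 81 = 79.
The quantity actually transacted is the short side, supply: 79.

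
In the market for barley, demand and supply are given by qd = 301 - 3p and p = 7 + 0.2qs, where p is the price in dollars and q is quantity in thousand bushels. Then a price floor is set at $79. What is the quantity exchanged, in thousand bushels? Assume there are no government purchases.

64

Rearranging supply gives qs = 5p - 35. In a free market, 301 - 3p = 5p - 35 gives the equilibrium p* = 42, q* = 175.
Since 79 > 42, the floor is binding.
At p = 79: qd = 301 - 3·79 = 64 and qs = 5·79 - 35 = 360.
The quantity actually transacted is the short side, demand: 64.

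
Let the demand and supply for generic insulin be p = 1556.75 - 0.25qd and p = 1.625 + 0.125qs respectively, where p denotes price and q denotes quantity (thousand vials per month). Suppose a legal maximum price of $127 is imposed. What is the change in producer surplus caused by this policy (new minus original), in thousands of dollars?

-1011975

Rearranging demand gives qd = 6227 - 4p; rearranging supply gives qs = 8p - 13. In a free market, 6227 - 4p = 8p - 13 gives the equilibrium p* = 520, q* = 4147.
Since 127 < 520, the ceiling is binding.
At p = 127: qd = 6227 - 4·127 = 5719 and qs = 8·127 - 13 = 1003.
Producer surplus without the control is ½ · (520 - 1.625) · 4147 = 1074850.5625.
With the ceiling, producers sell 1003 units at 127, so PS = ½ · (127 - 1.625) · 1003 = 62875.5625.
Change in producer surplus = 62875.5625 - 1074850.5625 = -1011975.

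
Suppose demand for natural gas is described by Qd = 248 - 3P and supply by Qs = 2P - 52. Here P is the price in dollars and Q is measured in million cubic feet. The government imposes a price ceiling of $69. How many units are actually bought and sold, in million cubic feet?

68

Setting quantity demanded equal to quantity supplied, 248 - 3P = 2P - 52, gives P* = 60 and Q* = 68.
Since 69 is above P* = 60, the ceiling does not bind and the free-market outcome prevails.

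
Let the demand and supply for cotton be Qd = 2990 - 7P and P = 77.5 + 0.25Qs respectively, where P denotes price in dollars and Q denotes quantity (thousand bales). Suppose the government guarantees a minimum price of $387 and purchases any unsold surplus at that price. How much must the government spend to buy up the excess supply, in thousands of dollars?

Rearranging supply gives Qs = 4P - 310. Equilibrium: 2990 - 7P = 4P - 310, so 3300 = 11P and P* = 300, Q* = 890.
Because the floor (387) lies above the market-clearing price, it is binding.
At P = 387: Qd = 2990 - 7·387 = 281 and Qs = 4·387 - 310 = 1238.
Surplus = Qs - Qd = 957.
Government expenditure = surplus × support price = 957 × 387 = 370359.

370359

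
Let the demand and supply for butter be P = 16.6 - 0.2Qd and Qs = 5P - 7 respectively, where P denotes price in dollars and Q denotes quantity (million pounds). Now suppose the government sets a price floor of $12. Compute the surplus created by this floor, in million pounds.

30

Rearranging demand gives Qd = 83 - 5P. Without the control the market clears where 83 - 5P = 5P - 7, i.e. P* = 9 and Q* = 38.
Because the floor (12) lies above the market-clearing price, it is binding.
At P = 12: Qd = 83 - 5·12 = 23 and Qs = 5·12 - 7 = 53.
Surplus = Qs - Qd = 53 - 23 = 30.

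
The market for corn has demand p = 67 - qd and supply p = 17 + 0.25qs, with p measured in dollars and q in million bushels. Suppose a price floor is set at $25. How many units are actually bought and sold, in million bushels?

40

Rearranging demand gives qd = 67 - p; rearranging supply gives qs = 4p - 68. Equilibrium: 67 - p = 4p - 68, so 135 = 5p and p* = 27, q* = 40.
Since 25 is below p* = 27, the floor does not bind and the free-market outcome prevails.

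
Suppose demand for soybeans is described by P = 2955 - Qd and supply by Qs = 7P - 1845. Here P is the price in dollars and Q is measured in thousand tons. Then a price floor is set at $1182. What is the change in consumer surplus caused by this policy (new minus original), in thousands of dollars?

Rearranging demand gives Qd = 2955 - P. Setting quantity demanded equal to quantity supplied, 2955 - P = 7P - 1845, gives P* = 600 and Q* = 2355.
Since 1182 > 600, the floor is binding.
At P = 1182: Qd = 2955 - 1182 = 1773 and Qs = 7·1182 - 1845 = 6429.
Consumer surplus without the control is ½ · (2955 - 600) · 2355 = 2773012.5.
With the floor, consumers buy 1773 units at 1182, so CS = ½ · (2955 - 1182) · 1773 = 1571764.5.
Change in consumer surplus = 1571764.5 - 2773012.5 = -1201248.

-1201248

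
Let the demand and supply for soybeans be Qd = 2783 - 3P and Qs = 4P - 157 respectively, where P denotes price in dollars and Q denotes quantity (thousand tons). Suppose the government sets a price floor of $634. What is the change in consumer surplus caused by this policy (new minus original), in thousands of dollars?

Equilibrium: 2783 - 3P = 4P - 157, so 2940 = 7P and P* = 420, Q* = 1523.
The floor of 634 is above the equilibrium price 420, so it binds.
At P = 634: Qd = 2783 - 3·634 = 881 and Qs = 4·634 - 157 = 2379.
Consumer surplus without the control is ½ · (2783/3 - 420) · 1523 = 2319529/6.
With the floor, consumers buy 881 units at 634, so CS = ½ · (2783/3 - 634) · 881 = 776161/6.
Change in consumer surplus = 776161/6 - 2319529/6 = -257228.

-257228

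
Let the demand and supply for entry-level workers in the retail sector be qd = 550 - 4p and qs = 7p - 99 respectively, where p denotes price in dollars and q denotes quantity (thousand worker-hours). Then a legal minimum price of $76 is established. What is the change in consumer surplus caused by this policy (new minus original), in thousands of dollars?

-4760

Setting quantity demanded equal to quantity supplied, 550 - 4p = 7p - 99, gives p* = 59 and q* = 314.
Because the floor (76) lies above the market-clearing price, it is binding.
At p = 76: qd = 550 - 4·76 = 246 and qs = 7·76 - 99 = 433.
Consumer surplus without the control is ½ · (137.5 - 59) · 314 = 12324.5.
With the floor, consumers buy 246 units at 76, so CS = ½ · (137.5 - 76) · 246 = 7564.5.
Change in consumer surplus = 7564.5 - 12324.5 = -4760.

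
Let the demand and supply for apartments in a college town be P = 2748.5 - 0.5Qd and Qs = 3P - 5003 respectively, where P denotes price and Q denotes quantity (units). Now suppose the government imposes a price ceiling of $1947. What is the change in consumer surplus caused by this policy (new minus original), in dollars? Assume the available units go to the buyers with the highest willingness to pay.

Rearranging demand gives Qd = 5497 - 2P. Equilibrium: 5497 - 2P = 3P - 5003, so 10500 = 5P and P* = 2100, Q* = 1297.
The ceiling of 1947 is below the equilibrium price 2100, so it binds.
At P = 1947: Qd = 5497 - 2·1947 = 1603 and Qs = 3·1947 - 5003 = 838.
Consumer surplus without the control is ½ · (2748.5 - 2100) · 1297 = 420552.25.
With the ceiling, 838 units are sold at 1947 (assume they go to the highest-value buyers). The demand price at Q = 838 is 2329.5, so CS = ½ · [(2748.5 - 1947) + (2329.5 - 1947)] · 838 = 496096.
Change in consumer surplus = 496096 - 420552.25 = 75543.75.

75543.75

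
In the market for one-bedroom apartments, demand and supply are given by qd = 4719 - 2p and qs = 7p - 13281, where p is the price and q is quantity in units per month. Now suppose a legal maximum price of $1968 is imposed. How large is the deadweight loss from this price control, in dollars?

Setting quantity demanded equal to quantity supplied, 4719 - 2p = 7p - 13281, gives p* = 2000 and q* = 719.
The ceiling of 1968 is below the equilibrium price 2000, so it binds.
At p = 1968: qd = 4719 - 2·1968 = 783 and qs = 7·1968 - 13281 = 495.
Quantity traded falls to 495. At q = 495 the demand price is (4719 - 495)/2 = 2112 and the supply price is (13281 + 495)/7 = 1968.
Deadweight loss = ½ · (2112 - 1968) · (719 - 495) = ½ · 144 · 224 = 16128.

16128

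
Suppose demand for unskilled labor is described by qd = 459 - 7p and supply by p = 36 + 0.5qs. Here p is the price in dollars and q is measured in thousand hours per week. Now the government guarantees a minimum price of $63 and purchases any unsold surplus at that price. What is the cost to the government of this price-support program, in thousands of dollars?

Rearranging supply gives qs = 2p - 72. Equilibrium: 459 - 7p = 2p - 72, so 531 = 9p and p* = 59, q* = 46.
The floor of 63 is above the equilibrium price 59, so it binds.
At p = 63: qd = 459 - 7·63 = 18 and qs = 2·63 - 72 = 54.
Surplus = qs - qd = 36.
Government expenditure = surplus × support price = 36 × 63 = 2268.

2268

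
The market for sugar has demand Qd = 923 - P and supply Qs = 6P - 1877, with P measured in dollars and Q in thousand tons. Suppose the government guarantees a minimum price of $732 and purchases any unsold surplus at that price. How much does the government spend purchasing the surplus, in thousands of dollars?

Setting quantity demanded equal to quantity supplied, 923 - P = 6P - 1877, gives P* = 400 and Q* = 523.
Since 732 > 400, the floor is binding.
At P = 732: Qd = 923 - 732 = 191 and Qs = 6·732 - 1877 = 2515.
Surplus = Qs - Qd = 2324.
Government expenditure = surplus × support price = 2324 × 732 = 1701168.

1701168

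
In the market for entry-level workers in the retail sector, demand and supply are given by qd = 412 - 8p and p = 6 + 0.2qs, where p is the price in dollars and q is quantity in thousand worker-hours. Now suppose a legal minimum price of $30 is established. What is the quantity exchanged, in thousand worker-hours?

Rearranging supply gives qs = 5p - 30. In a free market, 412 - 8p = 5p - 30 gives the equilibrium p* = 34, q* = 140.
Since 30 is below p* = 34, the floor does not bind and the free-market outcome prevails.

140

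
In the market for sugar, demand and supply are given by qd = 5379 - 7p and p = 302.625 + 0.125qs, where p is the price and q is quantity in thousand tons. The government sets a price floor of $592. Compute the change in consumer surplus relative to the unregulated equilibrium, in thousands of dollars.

-107064

Rearranging supply gives qs = 8p - 2421. In a free market, 5379 - 7p = 8p - 2421 gives the equilibrium p* = 520, q* = 1739.
Because the floor (592) lies above the market-clearing price, it is binding.
At p = 592: qd = 5379 - 7·592 = 1235 and qs = 8·592 - 2421 = 2315.
Consumer surplus without the control is ½ · (5379/7 - 520) · 1739 = 3024121/14.
With the floor, consumers buy 1235 units at 592, so CS = ½ · (5379/7 - 592) · 1235 = 1525225/14.
Change in consumer surplus = 1525225/14 - 3024121/14 = -107064.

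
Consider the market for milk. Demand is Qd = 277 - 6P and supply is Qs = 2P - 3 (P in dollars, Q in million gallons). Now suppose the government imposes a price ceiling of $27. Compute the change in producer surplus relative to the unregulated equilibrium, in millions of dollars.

-472

Setting quantity demanded equal to quantity supplied, 277 - 6P = 2P - 3, gives P* = 35 and Q* = 67.
The ceiling of 27 is below the equilibrium price 35, so it binds.
At P = 27: Qd = 277 - 6·27 = 115 and Qs = 2·27 - 3 = 51.
Producer surplus without the control is ½ · (35 - 1.5) · 67 = 1122.25.
With the ceiling, producers sell 51 units at 27, so PS = ½ · (27 - 1.5) · 51 = 650.25.
Change in producer surplus = 650.25 - 1122.25 = -472.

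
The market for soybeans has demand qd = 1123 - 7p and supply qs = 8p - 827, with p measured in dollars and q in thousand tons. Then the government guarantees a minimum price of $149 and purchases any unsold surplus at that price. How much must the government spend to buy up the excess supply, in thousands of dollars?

Setting quantity demanded equal to quantity supplied, 1123 - 7p = 8p - 827, gives p* = 130 and q* = 213.
Since 149 > 130, the floor is binding.
At p = 149: qd = 1123 - 7·149 = 80 and qs = 8·149 - 827 = 365.
Surplus = qs - qd = 285.
Government expenditure = surplus × support price = 285 × 149 = 42465.

42465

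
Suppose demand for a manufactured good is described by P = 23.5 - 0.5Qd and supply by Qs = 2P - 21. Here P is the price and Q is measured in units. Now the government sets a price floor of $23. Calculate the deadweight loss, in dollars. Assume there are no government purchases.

Rearranging demand gives Qd = 47 - 2P. In a free market, 47 - 2P = 2P - 21 gives the equilibrium P* = 17, Q* = 13.
The floor of 23 is above the equilibrium price 17, so it binds.
At P = 23: Qd = 47 - 2·23 = 1 and Qs = 2·23 - 21 = 25.
Quantity traded falls to 1. At Q = 1 the demand price is (47 - 1)/2 = 23 and the supply price is (21 + 1)/2 = 11.
Deadweight loss = ½ · (23 - 11) · (13 - 1) = ½ · 12 · 12 = 72.

72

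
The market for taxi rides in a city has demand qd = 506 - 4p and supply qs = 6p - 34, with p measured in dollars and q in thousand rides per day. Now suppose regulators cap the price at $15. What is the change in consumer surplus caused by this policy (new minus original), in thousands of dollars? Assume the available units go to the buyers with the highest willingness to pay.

Setting quantity demanded equal to quantity supplied, 506 - 4p = 6p - 34, gives p* = 54 and q* = 290.
Because the ceiling (15) lies below the market-clearing price, it is binding.
At p = 15: qd = 506 - 4·15 = 446 and qs = 6·15 - 34 = 56.
Consumer surplus without the control is ½ · (126.5 - 54) · 290 = 10512.5.
With the ceiling, 56 units are sold at 15 (assume they go to the highest-value buyers). The demand price at q = 56 is 112.5, so CS = ½ · [(126.5 - 15) + (112.5 - 15)] · 56 = 5852.
Change in consumer surplus = 5852 - 10512.5 = -4660.5.

-4660.5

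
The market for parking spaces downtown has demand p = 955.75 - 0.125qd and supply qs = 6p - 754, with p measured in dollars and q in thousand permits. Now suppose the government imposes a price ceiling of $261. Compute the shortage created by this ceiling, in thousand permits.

Rearranging demand gives qd = 7646 - 8p. Equilibrium: 7646 - 8p = 6p - 754, so 8400 = 14p and p* = 600, q* = 2846.
The ceiling of 261 is below the equilibrium price 600, so it binds.
At p = 261: qd = 7646 - 8·261 = 5558 and qs = 6·261 - 754 = 812.
Shortage = qd - qs = 5558 - 812 = 4746.

4746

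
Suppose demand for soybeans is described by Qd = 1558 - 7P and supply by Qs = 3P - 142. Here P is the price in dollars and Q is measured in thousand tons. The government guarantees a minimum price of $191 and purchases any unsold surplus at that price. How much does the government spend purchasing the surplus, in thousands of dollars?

40110

Without the control the market clears where 1558 - 7P = 3P - 142, i.e. P* = 170 and Q* = 368.
Because the floor (191) lies above the market-clearing price, it is binding.
At P = 191: Qd = 1558 - 7·191 = 221 and Qs = 3·191 - 142 = 431.
Surplus = Qs - Qd = 210.
Government expenditure = surplus × support price = 210 × 191 = 40110.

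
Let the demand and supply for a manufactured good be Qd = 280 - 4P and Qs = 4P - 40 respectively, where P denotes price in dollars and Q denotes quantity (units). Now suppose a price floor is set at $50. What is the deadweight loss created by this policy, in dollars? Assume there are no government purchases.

400

Setting quantity demanded equal to quantity supplied, 280 - 4P = 4P - 40, gives P* = 40 and Q* = 120.
Because the floor (50) lies above the market-clearing price, it is binding.
At P = 50: Qd = 280 - 4·50 = 80 and Qs = 4·50 - 40 = 160.
Quantity traded falls to 80. At Q = 80 the demand price is (280 - 80)/4 = 50 and the supply price is (40 + 80)/4 = 30.
Deadweight loss = ½ · (50 - 30) · (120 - 80) = ½ · 20 · 40 = 400.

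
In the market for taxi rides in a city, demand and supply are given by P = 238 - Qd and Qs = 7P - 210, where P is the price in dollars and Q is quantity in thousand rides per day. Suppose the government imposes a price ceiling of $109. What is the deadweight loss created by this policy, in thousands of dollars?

Rearranging demand gives Qd = 238 - P. Without the control the market clears where 238 - P = 7P - 210, i.e. P* = 56 and Q* = 182.
Since 109 is above P* = 56, the ceiling does not bind and the free-market outcome prevails.
Since the control does not bind, no trades are prevented and deadweight loss is zero.

0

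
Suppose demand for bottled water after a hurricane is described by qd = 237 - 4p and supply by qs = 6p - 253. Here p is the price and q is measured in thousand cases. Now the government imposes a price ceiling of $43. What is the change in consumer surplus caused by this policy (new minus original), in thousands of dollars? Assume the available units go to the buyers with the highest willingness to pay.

-132

Setting quantity demanded equal to quantity supplied, 237 - 4p = 6p - 253, gives p* = 49 and q* = 41.
Since 43 < 49, the ceiling is binding.
At p = 43: qd = 237 - 4·43 = 65 and qs = 6·43 - 253 = 5.
Consumer surplus without the control is ½ · (59.25 - 49) · 41 = 210.125.
With the ceiling, 5 units are sold at 43 (assume they go to the highest-value buyers). The demand price at q = 5 is 58, so CS = ½ · [(59.25 - 43) + (58 - 43)] · 5 = 78.125.
Change in consumer surplus = 78.125 - 210.125 = -132.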